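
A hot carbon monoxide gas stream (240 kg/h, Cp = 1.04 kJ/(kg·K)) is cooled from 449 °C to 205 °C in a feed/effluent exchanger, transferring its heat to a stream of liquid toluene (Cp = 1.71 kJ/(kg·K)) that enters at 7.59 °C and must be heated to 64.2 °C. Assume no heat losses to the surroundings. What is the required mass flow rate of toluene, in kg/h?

Heat released by hot stream: Q = 240 × 1.04 × (449 − 205) = 60902 kJ/h
Energy balance on cold side (adiabatic exchanger): Q = ṁ_c·Cp_c·(T_c,out − T_c,in)
ṁ_c = 60902 / [1.71 × (64.2 − 7.59)] = 629.14 kg/h

ṁ_c = 629 kg/h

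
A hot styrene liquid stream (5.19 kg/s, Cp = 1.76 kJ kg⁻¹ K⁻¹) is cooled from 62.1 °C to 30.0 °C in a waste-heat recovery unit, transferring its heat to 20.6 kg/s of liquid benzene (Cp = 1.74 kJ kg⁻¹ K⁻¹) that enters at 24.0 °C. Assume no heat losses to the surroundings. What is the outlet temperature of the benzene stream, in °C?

T_c,out = 32.2 °C

Heat released by hot stream: Q = 5.19 × 1.76 × (62.1 − 30.0) = 293.21 kJ/s
Energy balance on cold side (adiabatic exchanger): Q = ṁ_c·Cp_c·(T_c,out − T_c,in)
T_c,out = 24.0 + 293.21/(20.6 × 1.74) = 32.18 °C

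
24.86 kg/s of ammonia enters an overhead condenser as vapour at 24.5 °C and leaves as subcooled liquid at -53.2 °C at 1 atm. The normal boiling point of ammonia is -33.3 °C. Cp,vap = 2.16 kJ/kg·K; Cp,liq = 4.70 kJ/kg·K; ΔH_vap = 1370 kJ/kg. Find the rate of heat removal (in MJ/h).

Q_c = 142000 MJ/h

vapour 24.5→-33.3 °C: -124.85 kJ/kg
condensation at -33.3 °C: -1370 kJ/kg
liquid -33.3→-53.2 °C: -93.53 kJ/kg
Δh = -124.85 + -1370 + -93.53 = -1588.4 kJ/kg
Q = ṁ·Δh = 24.86 kg/s × -1588.4 kJ/kg = -39487 kJ/s
|Q| = 39487 kW = 142150 MJ/h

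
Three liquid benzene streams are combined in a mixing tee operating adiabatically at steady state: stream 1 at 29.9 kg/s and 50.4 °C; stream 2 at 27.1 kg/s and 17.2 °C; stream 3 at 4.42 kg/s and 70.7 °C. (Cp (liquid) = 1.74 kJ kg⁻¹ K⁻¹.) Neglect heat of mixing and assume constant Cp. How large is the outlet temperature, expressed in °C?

Adiabatic, steady state ⇒ Σ ṁᵢCp,ᵢ(T_out − Tᵢ) = 0
Σ ṁᵢCp,ᵢTᵢ = 29.9×1.74×50.4 + 27.1×1.74×17.2 + 4.42×1.74×70.7 = 3976.9
Σ ṁᵢCp,ᵢ = 29.9×1.74 + 27.1×1.74 + 4.42×1.74 = 106.87
T_out = 3976.9 / 106.87 = 37.212 °C

T_out = 37.2 °C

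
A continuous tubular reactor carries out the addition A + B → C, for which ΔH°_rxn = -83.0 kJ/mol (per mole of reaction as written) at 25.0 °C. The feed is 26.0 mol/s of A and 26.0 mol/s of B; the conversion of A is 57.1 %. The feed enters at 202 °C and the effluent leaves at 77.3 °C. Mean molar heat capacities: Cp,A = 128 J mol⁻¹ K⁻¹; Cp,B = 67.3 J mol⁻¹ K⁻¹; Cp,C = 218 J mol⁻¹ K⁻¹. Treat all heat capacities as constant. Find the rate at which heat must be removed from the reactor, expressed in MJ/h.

Q_out = 6650 MJ/h

Extent of reaction ξ = 0.571 × 26.0 = 14.846 mol/s
Reaction term: ξ·ΔH°_rxn = 14.846 × -83.0 = -1232.2 kJ/s
Sensible, feed 202→25 °C: -898.77 kJ/s
Outlet flows (mol/s): A 11.154, B 11.154, C 14.846
Sensible, products 25→77.3 °C: 283.19 kJ/s
Q = ΔH = -1847.8 kJ/s = -1847.8 kW
Heat removed = 6652.1 MJ/h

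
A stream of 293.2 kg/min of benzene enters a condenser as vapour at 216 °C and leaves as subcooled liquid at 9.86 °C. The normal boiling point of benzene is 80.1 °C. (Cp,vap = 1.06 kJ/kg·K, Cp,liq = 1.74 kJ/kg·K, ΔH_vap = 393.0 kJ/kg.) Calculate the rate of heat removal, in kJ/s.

vapour 216→80.1 °C: -144.05 kJ/kg
condensation at 80.1 °C: -393 kJ/kg
liquid 80.1→9.86 °C: -122.22 kJ/kg
Δh = -144.05 + -393 + -122.22 = -659.27 kJ/kg
Q = ṁ·Δh = 293.2 kg/min × -659.27 kJ/kg = -193300 kJ/min
|Q| = 3221.6 kW

Q_c = 3220 kJ/s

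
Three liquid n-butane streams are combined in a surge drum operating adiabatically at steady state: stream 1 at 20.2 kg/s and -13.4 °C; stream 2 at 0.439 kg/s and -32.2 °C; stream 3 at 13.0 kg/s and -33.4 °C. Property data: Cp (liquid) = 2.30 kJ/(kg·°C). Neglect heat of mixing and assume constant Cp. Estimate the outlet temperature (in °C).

T_out = -21.4 °C

Energy balance with Q = 0: Σ ṁᵢCp,ᵢ(T_out − Tᵢ) = 0
T_out = Σ ṁᵢCp,ᵢTᵢ / Σ ṁᵢCp,ᵢ
      = -1653.7 / 77.37 = -21.374 °C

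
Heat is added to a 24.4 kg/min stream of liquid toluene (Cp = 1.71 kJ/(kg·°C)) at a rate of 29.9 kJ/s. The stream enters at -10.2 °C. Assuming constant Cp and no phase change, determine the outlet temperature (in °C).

T_out = 32.8 °C

Q = 29.9 kJ/s = 1794 kJ/min
ΔT = Q/(ṁ·Cp) = 1794/(24.4×1.71) = 42.997 K
T_out = -10.2 + 42.997 = 32.797 °C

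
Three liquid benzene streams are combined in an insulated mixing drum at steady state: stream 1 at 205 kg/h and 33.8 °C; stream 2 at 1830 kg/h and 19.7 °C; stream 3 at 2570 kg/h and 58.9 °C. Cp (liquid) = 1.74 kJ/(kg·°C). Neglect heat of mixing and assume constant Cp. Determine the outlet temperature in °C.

Energy balance with Q = 0: Σ ṁᵢCp,ᵢ(T_out − Tᵢ) = 0
Σ ṁᵢCp,ᵢTᵢ = 205×1.74×33.8 + 1830×1.74×19.7 + 2570×1.74×58.9 = 338170
Σ ṁᵢCp,ᵢ = 205×1.74 + 1830×1.74 + 2570×1.74 = 8012.7
T_out = 338170 / 8012.7 = 42.205 °C

T_out = 42.2 °C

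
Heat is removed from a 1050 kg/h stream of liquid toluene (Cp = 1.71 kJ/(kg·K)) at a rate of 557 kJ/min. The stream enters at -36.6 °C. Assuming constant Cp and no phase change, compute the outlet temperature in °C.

Q = 557 kJ/min = 33420 kJ/h
ΔT = Q/(ṁ·Cp) = 33420/(1050×1.71) = 18.613 K
T_out = -36.6 − 18.613 = -55.213 °C

T_out = -55.2 °C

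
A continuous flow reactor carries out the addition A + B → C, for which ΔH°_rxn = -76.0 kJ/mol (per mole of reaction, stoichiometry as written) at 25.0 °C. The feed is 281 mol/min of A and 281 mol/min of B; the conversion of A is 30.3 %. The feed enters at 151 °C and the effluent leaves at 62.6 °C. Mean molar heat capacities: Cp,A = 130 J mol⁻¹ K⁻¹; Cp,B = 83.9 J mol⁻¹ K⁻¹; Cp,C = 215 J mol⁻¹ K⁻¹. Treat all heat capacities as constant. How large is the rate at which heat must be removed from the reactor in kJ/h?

Q_out = 707000 kJ/h

Extent of reaction ξ = 0.303 × 281 = 85.143 mol/min
Reaction term: ξ·ΔH°_rxn = 85.143 × -76.0 = -6470.9 kJ/min
Sensible, feed 151→25 °C: -7573.3 kJ/min
Outlet flows (mol/min): A 195.86, B 195.86, C 85.143
Sensible, products 25→62.6 °C: 2263.5 kJ/min
Q = ΔH = -11781 kJ/min = -196.35 kW
Heat removed = 706840 kJ/h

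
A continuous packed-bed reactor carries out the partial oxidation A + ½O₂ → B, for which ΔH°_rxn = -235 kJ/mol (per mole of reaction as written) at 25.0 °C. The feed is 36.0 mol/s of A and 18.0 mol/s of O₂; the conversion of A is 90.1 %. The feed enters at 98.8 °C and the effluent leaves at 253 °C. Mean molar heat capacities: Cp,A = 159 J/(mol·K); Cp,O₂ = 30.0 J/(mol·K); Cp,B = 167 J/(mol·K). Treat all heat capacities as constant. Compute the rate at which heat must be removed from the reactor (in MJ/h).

Q_out = 24100 MJ/h

Extent of reaction ξ = 0.901 × 36.0 = 32.436 mol/s
Reaction term: ξ·ΔH°_rxn = 32.436 × -235 = -7622.5 kJ/s
Sensible, feed 98.8→25 °C: -462.28 kJ/s
Outlet flows (mol/s): A 3.564, O₂ 1.782, B 32.436
Sensible, products 25→253 °C: 1376.4 kJ/s
Q = ΔH = -6708.3 kJ/s = -6708.3 kW
Heat removed = 24150 MJ/h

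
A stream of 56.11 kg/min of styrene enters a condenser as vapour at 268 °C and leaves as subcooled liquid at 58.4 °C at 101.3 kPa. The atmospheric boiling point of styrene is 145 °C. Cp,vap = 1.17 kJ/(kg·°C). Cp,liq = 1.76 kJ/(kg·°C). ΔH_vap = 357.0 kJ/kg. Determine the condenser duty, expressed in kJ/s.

vapour 268→145 °C: -143.91 kJ/kg
condensation at 145 °C: -357 kJ/kg
liquid 145→58.4 °C: -152.42 kJ/kg
Δh = -143.91 + -357 + -152.42 = -653.33 kJ/kg
Q = ṁ·Δh = 56.11 kg/min × -653.33 kJ/kg = -36658 kJ/min
|Q| = 610.97 kW

Q_c = 611 kJ/s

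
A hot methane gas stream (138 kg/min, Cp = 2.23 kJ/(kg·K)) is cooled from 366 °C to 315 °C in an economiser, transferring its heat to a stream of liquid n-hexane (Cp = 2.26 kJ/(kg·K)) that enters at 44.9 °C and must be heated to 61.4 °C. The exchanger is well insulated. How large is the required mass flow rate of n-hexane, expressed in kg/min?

Heat released by hot stream: Q = 138 × 2.23 × (366 − 315) = 15695 kJ/min
Energy balance on cold side (adiabatic exchanger): Q = ṁ_c·Cp_c·(T_c,out − T_c,in)
ṁ_c = 15695 / [2.26 × (61.4 − 44.9)] = 420.88 kg/min

ṁ_c = 421 kg/min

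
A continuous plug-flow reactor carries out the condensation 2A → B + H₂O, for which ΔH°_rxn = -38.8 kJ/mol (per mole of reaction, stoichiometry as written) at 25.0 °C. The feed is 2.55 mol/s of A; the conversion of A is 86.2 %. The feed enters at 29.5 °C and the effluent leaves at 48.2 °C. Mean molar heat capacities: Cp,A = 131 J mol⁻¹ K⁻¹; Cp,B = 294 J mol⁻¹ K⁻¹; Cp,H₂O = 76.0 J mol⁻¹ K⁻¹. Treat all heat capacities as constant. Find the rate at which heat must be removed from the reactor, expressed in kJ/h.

Extent of reaction ξ = 0.862 × 2.55 / 2 = 1.099 mol/s
Reaction term: ξ·ΔH°_rxn = 1.099 × -38.8 = -42.643 kJ/s
Sensible, feed 29.5→25 °C: -1.5032 kJ/s
Outlet flows (mol/s): A 0.3519, B 1.099, H₂O 1.099
Sensible, products 25→48.2 °C: 10.504 kJ/s
Q = ΔH = -33.643 kJ/s = -33.643 kW
Heat removed = 121110 kJ/h

Q_out = 121000 kJ/h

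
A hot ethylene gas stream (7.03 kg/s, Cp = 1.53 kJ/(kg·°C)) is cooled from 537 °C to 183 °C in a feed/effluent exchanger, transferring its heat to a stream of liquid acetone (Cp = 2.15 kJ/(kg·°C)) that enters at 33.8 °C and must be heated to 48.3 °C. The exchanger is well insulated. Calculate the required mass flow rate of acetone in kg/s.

ṁ_c = 122 kg/s

Heat released by hot stream: Q = 7.03 × 1.53 × (537 − 183) = 3807.6 kJ/s
Energy balance on cold side (adiabatic exchanger): Q = ṁ_c·Cp_c·(T_c,out − T_c,in)
ṁ_c = 3807.6 / [2.15 × (48.3 − 33.8)] = 122.14 kg/s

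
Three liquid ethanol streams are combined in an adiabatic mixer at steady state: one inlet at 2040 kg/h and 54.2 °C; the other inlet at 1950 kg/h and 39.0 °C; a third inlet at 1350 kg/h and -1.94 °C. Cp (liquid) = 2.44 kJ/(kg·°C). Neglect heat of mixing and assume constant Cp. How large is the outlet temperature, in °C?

Energy balance with Q = 0: Σ ṁᵢCp,ᵢ(T_out − Tᵢ) = 0
Σ ṁᵢCp,ᵢTᵢ = 2040×2.44×54.2 + 1950×2.44×39.0 + 1350×2.44×-1.94 = 448960
Σ ṁᵢCp,ᵢ = 2040×2.44 + 1950×2.44 + 1350×2.44 = 13030
T_out = 448960 / 13030 = 34.457 °C

T_out = 34.5 °C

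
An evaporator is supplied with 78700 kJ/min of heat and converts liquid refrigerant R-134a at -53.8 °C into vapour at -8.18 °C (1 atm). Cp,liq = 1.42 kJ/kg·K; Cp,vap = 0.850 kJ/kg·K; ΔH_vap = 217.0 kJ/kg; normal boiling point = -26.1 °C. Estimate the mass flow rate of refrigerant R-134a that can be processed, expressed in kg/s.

Δh = 1.42×(-26.1−-53.8) + 217.0 + 0.850×(-8.18−-26.1) = 271.57 kJ/kg
Q = 78700 kJ/min = 1311.7 kJ/s = 1311.7 kJ/s
ṁ = Q/Δh = 1311.7 / 271.57 = 4.83 kg/s

ṁ = 4.83 kg/s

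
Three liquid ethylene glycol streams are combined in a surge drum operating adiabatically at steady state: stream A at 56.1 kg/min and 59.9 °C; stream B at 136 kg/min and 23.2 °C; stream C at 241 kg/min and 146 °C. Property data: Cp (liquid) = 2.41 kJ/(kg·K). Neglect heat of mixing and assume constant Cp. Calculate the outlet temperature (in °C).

T_out = 96.3 °C

Adiabatic, steady state ⇒ Σ ṁᵢCp,ᵢ(T_out − Tᵢ) = 0
Σ ṁᵢCp,ᵢTᵢ = 56.1×2.41×59.9 + 136×2.41×23.2 + 241×2.41×146 = 100500
Σ ṁᵢCp,ᵢ = 56.1×2.41 + 136×2.41 + 241×2.41 = 1043.8
T_out = 100500 / 1043.8 = 96.286 °C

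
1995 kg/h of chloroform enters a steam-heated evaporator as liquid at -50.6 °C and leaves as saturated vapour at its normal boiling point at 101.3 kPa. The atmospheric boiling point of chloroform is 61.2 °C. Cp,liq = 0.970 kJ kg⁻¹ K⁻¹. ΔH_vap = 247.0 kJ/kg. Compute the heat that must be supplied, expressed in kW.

Q = 197 kW

liquid -50.6→61.2 °C: 108.45 kJ/kg
vaporisation at 61.2 °C: 247 kJ/kg
Δh = 108.45 + 247 = 355.45 kJ/kg
Q = ṁ·Δh = 1995 kg/h × 355.45 kJ/kg = 709110 kJ/h
|Q| = 196.98 kW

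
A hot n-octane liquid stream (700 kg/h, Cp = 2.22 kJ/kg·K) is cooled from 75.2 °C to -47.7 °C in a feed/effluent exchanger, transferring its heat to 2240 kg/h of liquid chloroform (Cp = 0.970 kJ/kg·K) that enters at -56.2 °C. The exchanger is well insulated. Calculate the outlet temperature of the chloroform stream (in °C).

T_c,out = 31.7 °C

Heat released by hot stream: Q = 700 × 2.22 × (75.2 − -47.7) = 190990 kJ/h
Energy balance on cold side (adiabatic exchanger): Q = ṁ_c·Cp_c·(T_c,out − T_c,in)
T_c,out = -56.2 + 190990/(2240 × 0.970) = 31.699 °C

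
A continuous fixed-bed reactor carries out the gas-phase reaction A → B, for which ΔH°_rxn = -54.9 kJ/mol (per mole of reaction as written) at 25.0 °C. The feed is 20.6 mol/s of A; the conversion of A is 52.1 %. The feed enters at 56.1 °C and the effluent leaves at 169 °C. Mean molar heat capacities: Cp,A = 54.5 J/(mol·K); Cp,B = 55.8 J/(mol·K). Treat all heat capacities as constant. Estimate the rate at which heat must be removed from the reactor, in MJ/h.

Extent of reaction ξ = 0.521 × 20.6 = 10.733 mol/s
Reaction term: ξ·ΔH°_rxn = 10.733 × -54.9 = -589.22 kJ/s
Sensible, feed 56.1→25 °C: -34.916 kJ/s
Outlet flows (mol/s): A 9.8674, B 10.733
Sensible, products 25→169 °C: 163.68 kJ/s
Q = ΔH = -460.46 kJ/s = -460.46 kW
Heat removed = 1657.6 MJ/h

Q_out = 1660 MJ/h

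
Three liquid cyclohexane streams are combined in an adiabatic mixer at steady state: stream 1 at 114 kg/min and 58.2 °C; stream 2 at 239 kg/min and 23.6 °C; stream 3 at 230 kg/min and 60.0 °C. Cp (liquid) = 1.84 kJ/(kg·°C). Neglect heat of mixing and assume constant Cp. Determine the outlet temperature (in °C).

T_out = 44.7 °C

No heat crosses the boundary, so H_out = H_in.
T_out = Σ ṁᵢCp,ᵢTᵢ / Σ ṁᵢCp,ᵢ
      = 47978 / 1072.7 = 44.726 °C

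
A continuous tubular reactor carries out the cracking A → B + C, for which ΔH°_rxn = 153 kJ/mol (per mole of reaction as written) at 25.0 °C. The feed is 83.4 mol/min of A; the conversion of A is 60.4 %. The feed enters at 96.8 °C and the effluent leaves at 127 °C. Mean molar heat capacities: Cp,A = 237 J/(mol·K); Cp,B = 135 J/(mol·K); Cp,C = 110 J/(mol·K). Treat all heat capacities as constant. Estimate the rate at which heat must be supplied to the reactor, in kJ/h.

Q_in = 501000 kJ/h

Extent of reaction ξ = 0.604 × 83.4 = 50.374 mol/min
Reaction term: ξ·ΔH°_rxn = 50.374 × 153 = 7707.2 kJ/min
Sensible, feed 96.8→25 °C: -1419.2 kJ/min
Outlet flows (mol/min): A 33.026, B 50.374, C 50.374
Sensible, products 25→127 °C: 2057.2 kJ/min
Q = ΔH = 8345.2 kJ/min = 139.09 kW
Heat supplied = 500710 kJ/h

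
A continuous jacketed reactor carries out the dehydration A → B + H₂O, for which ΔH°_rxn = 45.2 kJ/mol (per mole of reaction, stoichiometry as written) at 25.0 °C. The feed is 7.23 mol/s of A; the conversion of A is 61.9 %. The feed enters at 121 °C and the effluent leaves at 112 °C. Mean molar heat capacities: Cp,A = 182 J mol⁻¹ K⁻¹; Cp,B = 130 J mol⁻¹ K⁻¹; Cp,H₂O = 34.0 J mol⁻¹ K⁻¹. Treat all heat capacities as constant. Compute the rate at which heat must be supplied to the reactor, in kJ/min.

Q_in = 11000 kJ/min

Extent of reaction ξ = 0.619 × 7.23 = 4.4754 mol/s
Reaction term: ξ·ΔH°_rxn = 4.4754 × 45.2 = 202.29 kJ/s
Sensible, feed 121→25 °C: -126.32 kJ/s
Outlet flows (mol/s): A 2.7546, B 4.4754, H₂O 4.4754
Sensible, products 25→112 °C: 107.47 kJ/s
Q = ΔH = 183.44 kJ/s = 183.44 kW
Heat supplied = 11006 kJ/min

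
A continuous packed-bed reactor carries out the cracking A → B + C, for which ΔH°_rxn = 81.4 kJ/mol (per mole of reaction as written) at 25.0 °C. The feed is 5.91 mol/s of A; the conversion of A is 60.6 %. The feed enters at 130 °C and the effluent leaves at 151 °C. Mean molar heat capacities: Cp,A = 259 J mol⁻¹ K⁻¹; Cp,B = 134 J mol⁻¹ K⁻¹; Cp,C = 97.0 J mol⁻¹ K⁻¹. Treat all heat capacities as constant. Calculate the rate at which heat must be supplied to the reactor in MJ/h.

Q_in = 1120 MJ/h

Extent of reaction ξ = 0.606 × 5.91 = 3.5815 mol/s
Reaction term: ξ·ΔH°_rxn = 3.5815 × 81.4 = 291.53 kJ/s
Sensible, feed 130→25 °C: -160.72 kJ/s
Outlet flows (mol/s): A 2.3285, B 3.5815, C 3.5815
Sensible, products 25→151 °C: 180.23 kJ/s
Q = ΔH = 311.04 kJ/s = 311.04 kW
Heat supplied = 1119.7 MJ/h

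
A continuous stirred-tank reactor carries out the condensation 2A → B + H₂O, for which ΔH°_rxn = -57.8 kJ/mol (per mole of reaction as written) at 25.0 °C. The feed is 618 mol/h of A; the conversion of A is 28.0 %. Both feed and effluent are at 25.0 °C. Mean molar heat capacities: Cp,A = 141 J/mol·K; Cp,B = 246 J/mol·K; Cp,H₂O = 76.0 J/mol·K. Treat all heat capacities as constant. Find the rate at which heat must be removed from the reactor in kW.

Extent of reaction ξ = 0.280 × 618 / 2 = 86.52 mol/h
Reaction term: ξ·ΔH°_rxn = 86.52 × -57.8 = -5000.9 kJ/h
Q = ΔH = -5000.9 kJ/h = -1.3891 kW
Heat removed = 1.3891 kW

Q_out = 1.39 kW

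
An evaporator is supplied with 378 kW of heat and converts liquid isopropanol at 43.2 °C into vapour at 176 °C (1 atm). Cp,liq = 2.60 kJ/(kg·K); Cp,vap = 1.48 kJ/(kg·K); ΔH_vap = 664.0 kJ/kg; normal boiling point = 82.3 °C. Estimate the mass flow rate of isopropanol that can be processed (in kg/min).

Δh = 2.60×(82.3−43.2) + 664.0 + 1.48×(176−82.3) = 904.34 kJ/kg
Q = 378 kW = 378 kJ/s = 22680 kJ/min
ṁ = Q/Δh = 22680 / 904.34 = 25.079 kg/min

ṁ = 25.1 kg/min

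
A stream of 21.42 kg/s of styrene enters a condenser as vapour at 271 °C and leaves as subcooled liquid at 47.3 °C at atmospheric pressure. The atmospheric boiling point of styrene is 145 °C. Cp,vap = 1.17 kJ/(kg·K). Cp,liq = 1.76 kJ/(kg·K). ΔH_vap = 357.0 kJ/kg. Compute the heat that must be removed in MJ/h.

Q_c = 52200 MJ/h

vapour 271→145 °C: -147.42 kJ/kg
condensation at 145 °C: -357 kJ/kg
liquid 145→47.3 °C: -171.95 kJ/kg
Δh = -147.42 + -357 + -171.95 = -676.37 kJ/kg
Q = ṁ·Δh = 21.42 kg/s × -676.37 kJ/kg = -14488 kJ/s
|Q| = 14488 kW = 52156 MJ/h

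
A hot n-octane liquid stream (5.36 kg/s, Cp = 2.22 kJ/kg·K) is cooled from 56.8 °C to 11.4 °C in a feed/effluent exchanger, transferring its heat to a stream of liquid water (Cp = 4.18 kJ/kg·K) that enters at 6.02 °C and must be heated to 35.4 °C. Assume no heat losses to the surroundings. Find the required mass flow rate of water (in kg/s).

Heat released by hot stream: Q = 5.36 × 2.22 × (56.8 − 11.4) = 540.22 kJ/s
Energy balance on cold side (adiabatic exchanger): Q = ṁ_c·Cp_c·(T_c,out − T_c,in)
ṁ_c = 540.22 / [4.18 × (35.4 − 6.02)] = 4.3989 kg/s

ṁ_c = 4.40 kg/s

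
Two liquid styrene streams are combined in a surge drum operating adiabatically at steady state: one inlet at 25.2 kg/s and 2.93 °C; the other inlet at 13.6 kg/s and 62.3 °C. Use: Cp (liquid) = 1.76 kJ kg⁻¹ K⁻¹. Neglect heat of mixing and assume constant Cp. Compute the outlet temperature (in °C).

No heat crosses the boundary, so H_out = H_in.
Σ ṁᵢCp,ᵢTᵢ = 25.2×1.76×2.93 + 13.6×1.76×62.3 = 1621.2
Σ ṁᵢCp,ᵢ = 25.2×1.76 + 13.6×1.76 = 68.288
T_out = 1621.2 / 68.288 = 23.74 °C

T_out = 23.7 °C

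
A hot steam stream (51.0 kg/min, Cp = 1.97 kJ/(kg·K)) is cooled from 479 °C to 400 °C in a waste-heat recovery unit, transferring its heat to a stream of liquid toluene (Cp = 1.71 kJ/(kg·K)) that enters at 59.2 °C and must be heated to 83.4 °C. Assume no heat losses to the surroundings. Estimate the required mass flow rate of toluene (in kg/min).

ṁ_c = 192 kg/min

Heat released by hot stream: Q = 51.0 × 1.97 × (479 − 400) = 7937.1 kJ/min
Energy balance on cold side (adiabatic exchanger): Q = ṁ_c·Cp_c·(T_c,out − T_c,in)
ṁ_c = 7937.1 / [1.71 × (83.4 − 59.2)] = 191.8 kg/min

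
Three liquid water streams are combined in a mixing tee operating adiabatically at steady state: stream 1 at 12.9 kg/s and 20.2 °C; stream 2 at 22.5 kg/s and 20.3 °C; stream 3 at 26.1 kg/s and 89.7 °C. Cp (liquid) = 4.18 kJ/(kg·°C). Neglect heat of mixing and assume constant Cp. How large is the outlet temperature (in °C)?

Adiabatic, steady state ⇒ Σ ṁᵢCp,ᵢ(T_out − Tᵢ) = 0
T_out = Σ ṁᵢCp,ᵢTᵢ / Σ ṁᵢCp,ᵢ
      = 12785 / 257.07 = 49.732 °C

T_out = 49.7 °C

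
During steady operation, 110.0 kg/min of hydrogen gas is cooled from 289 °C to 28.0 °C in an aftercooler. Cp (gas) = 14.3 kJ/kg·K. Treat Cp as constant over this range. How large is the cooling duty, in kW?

Q_c = 6840 kW

Q = ṁ·Cp·ΔT = 110.0 × 14.3 × (28.0 − 289) = -410550 kJ/min
Converting: 410550 / 60 s = 6842.6 kW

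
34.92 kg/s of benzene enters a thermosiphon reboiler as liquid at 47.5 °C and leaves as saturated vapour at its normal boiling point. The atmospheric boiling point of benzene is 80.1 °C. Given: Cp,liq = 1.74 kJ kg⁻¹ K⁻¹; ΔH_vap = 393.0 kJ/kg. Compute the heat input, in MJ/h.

Q = 56500 MJ/h

liquid 47.5→80.1 °C: 56.724 kJ/kg
vaporisation at 80.1 °C: 393 kJ/kg
Δh = 56.724 + 393 = 449.72 kJ/kg
Q = ṁ·Δh = 34.92 kg/s × 449.72 kJ/kg = 15704 kJ/s
|Q| = 15704 kW = 56536 MJ/h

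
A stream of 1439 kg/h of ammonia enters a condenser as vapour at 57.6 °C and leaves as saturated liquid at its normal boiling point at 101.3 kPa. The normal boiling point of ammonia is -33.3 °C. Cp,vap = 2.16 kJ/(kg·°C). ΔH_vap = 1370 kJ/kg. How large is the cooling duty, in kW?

Q_c = 626 kW

vapour 57.6→-33.3 °C: -196.34 kJ/kg
condensation at -33.3 °C: -1370 kJ/kg
Δh = -196.34 + -1370 = -1566.3 kJ/kg
Q = ṁ·Δh = 1439 kg/h × -1566.3 kJ/kg = -2.254e+06 kJ/h
|Q| = 626.1 kW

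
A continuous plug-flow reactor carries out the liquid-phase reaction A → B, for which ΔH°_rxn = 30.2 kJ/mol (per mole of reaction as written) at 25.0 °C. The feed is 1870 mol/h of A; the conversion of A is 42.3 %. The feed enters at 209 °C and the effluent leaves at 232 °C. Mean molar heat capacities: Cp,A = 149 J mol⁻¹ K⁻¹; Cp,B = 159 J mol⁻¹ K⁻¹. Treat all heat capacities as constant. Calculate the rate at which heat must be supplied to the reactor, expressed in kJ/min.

Extent of reaction ξ = 0.423 × 1870 = 791.01 mol/h
Reaction term: ξ·ΔH°_rxn = 791.01 × 30.2 = 23889 kJ/h
Sensible, feed 209→25 °C: -51268 kJ/h
Outlet flows (mol/h): A 1079, B 791.01
Sensible, products 25→232 °C: 59314 kJ/h
Q = ΔH = 31934 kJ/h = 8.8707 kW
Heat supplied = 532.24 kJ/min

Q_in = 532 kJ/min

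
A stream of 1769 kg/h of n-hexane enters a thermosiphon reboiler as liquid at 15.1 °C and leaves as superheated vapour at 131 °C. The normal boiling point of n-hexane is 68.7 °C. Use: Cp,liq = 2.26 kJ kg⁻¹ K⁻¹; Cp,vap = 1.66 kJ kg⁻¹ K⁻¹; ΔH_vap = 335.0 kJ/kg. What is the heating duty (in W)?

Q = 275000 W

liquid 15.1→68.7 °C: 121.14 kJ/kg
vaporisation at 68.7 °C: 335 kJ/kg
vapour 68.7→131 °C: 103.42 kJ/kg
Δh = 121.14 + 335 + 103.42 = 559.55 kJ/kg
Q = ṁ·Δh = 1769 kg/h × 559.55 kJ/kg = 989850 kJ/h
|Q| = 274.96 kW = 274960 W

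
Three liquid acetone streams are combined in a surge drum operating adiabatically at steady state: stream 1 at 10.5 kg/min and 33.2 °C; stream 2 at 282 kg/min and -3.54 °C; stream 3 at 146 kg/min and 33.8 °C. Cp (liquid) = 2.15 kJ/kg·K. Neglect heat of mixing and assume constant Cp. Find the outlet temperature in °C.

No heat crosses the boundary, so H_out = H_in.
Σ ṁᵢCp,ᵢTᵢ = 10.5×2.15×33.2 + 282×2.15×-3.54 + 146×2.15×33.8 = 9213
Σ ṁᵢCp,ᵢ = 10.5×2.15 + 282×2.15 + 146×2.15 = 942.77
T_out = 9213 / 942.77 = 9.7722 °C

T_out = 9.77 °C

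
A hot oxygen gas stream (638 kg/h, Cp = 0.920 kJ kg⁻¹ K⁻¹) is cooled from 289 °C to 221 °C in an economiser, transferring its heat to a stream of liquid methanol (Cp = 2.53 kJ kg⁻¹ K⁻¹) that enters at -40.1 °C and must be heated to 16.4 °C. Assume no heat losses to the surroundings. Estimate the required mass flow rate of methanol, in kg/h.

Heat released by hot stream: Q = 638 × 0.920 × (289 − 221) = 39913 kJ/h
Energy balance on cold side (adiabatic exchanger): Q = ṁ_c·Cp_c·(T_c,out − T_c,in)
ṁ_c = 39913 / [2.53 × (16.4 − -40.1)] = 279.22 kg/h

ṁ_c = 279 kg/h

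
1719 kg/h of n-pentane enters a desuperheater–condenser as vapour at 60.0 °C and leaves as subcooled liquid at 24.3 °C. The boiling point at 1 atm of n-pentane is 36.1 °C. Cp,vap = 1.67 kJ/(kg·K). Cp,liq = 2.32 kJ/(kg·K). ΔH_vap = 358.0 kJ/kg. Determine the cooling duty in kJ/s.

vapour 60.0→36.1 °C: -39.913 kJ/kg
condensation at 36.1 °C: -358 kJ/kg
liquid 36.1→24.3 °C: -27.376 kJ/kg
Δh = -39.913 + -358 + -27.376 = -425.29 kJ/kg
Q = ṁ·Δh = 1719 kg/h × -425.29 kJ/kg = -731070 kJ/h
|Q| = 203.08 kW

Q_c = 203 kJ/s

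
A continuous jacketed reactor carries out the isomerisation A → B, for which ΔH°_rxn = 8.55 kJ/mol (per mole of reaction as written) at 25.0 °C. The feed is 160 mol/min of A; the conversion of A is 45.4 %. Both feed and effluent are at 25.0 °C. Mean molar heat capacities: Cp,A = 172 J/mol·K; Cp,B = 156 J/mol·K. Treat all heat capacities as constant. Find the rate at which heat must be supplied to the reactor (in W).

Extent of reaction ξ = 0.454 × 160 = 72.64 mol/min
Reaction term: ξ·ΔH°_rxn = 72.64 × 8.55 = 621.07 kJ/min
Q = ΔH = 621.07 kJ/min = 10.351 kW
Heat supplied = 10351 W

Q_in = 10400 W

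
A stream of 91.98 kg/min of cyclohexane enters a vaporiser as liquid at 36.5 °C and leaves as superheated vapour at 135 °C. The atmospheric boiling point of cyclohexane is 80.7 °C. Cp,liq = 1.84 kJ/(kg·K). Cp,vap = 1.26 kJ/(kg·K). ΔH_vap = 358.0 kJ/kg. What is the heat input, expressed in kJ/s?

Q = 778 kJ/s

liquid 36.5→80.7 °C: 81.328 kJ/kg
vaporisation at 80.7 °C: 358 kJ/kg
vapour 80.7→135 °C: 68.418 kJ/kg
Δh = 81.328 + 358 + 68.418 = 507.75 kJ/kg
Q = ṁ·Δh = 91.98 kg/min × 507.75 kJ/kg = 46702 kJ/min
|Q| = 778.37 kW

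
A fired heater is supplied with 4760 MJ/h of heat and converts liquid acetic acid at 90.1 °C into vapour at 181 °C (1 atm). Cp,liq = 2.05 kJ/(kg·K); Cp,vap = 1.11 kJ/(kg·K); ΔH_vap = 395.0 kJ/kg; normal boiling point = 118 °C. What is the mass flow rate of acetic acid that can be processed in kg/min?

ṁ = 152 kg/min

Δh = 2.05×(118−90.1) + 395.0 + 1.11×(181−118) = 522.12 kJ/kg
Q = 4760 MJ/h = 1322.2 kJ/s = 79333 kJ/min
ṁ = Q/Δh = 79333 / 522.12 = 151.94 kg/min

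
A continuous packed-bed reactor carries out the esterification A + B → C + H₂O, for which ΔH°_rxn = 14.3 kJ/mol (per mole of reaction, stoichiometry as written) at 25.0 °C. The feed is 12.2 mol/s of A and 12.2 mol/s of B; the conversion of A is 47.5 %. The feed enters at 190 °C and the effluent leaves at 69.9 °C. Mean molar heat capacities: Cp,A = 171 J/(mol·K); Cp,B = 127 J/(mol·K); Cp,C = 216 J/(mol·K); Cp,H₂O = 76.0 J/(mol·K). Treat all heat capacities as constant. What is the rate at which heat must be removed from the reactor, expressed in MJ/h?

Extent of reaction ξ = 0.475 × 12.2 = 5.795 mol/s
Reaction term: ξ·ΔH°_rxn = 5.795 × 14.3 = 82.868 kJ/s
Sensible, feed 190→25 °C: -599.87 kJ/s
Outlet flows (mol/s): A 6.405, B 6.405, C 5.795, H₂O 5.795
Sensible, products 25→69.9 °C: 161.68 kJ/s
Q = ΔH = -355.33 kJ/s = -355.33 kW
Heat removed = 1279.2 MJ/h

Q_out = 1280 MJ/h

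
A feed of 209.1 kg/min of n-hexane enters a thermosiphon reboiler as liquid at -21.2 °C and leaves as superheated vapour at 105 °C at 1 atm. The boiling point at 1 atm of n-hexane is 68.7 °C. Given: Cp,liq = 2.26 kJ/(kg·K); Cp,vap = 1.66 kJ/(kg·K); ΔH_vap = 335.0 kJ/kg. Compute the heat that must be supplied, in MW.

liquid -21.2→68.7 °C: 203.17 kJ/kg
vaporisation at 68.7 °C: 335 kJ/kg
vapour 68.7→105 °C: 60.258 kJ/kg
Δh = 203.17 + 335 + 60.258 = 598.43 kJ/kg
Q = ṁ·Δh = 209.1 kg/min × 598.43 kJ/kg = 125130 kJ/min
|Q| = 2085.5 kW = 2.0855 MW

Q = 2.09 MW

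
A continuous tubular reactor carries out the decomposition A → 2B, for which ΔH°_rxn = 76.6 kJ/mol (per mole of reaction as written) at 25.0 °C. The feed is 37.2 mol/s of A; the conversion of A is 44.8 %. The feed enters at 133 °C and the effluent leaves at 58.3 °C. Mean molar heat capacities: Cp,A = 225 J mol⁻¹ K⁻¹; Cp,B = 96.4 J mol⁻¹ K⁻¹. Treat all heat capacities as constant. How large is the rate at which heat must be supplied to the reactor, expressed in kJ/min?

Q_in = 38000 kJ/min

Extent of reaction ξ = 0.448 × 37.2 = 16.666 mol/s
Reaction term: ξ·ΔH°_rxn = 16.666 × 76.6 = 1276.6 kJ/s
Sensible, feed 133→25 °C: -903.96 kJ/s
Outlet flows (mol/s): A 20.534, B 33.331
Sensible, products 25→58.3 °C: 260.85 kJ/s
Q = ΔH = 633.48 kJ/s = 633.48 kW
Heat supplied = 38009 kJ/min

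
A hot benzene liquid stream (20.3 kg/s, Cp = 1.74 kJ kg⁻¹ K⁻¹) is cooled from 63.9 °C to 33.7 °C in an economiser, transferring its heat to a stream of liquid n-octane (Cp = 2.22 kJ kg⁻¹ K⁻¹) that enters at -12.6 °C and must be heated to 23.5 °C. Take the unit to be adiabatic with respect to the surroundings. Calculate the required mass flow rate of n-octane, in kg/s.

ṁ_c = 13.3 kg/s

Heat released by hot stream: Q = 20.3 × 1.74 × (63.9 − 33.7) = 1066.7 kJ/s
Energy balance on cold side (adiabatic exchanger): Q = ṁ_c·Cp_c·(T_c,out − T_c,in)
ṁ_c = 1066.7 / [2.22 × (23.5 − -12.6)] = 13.31 kg/s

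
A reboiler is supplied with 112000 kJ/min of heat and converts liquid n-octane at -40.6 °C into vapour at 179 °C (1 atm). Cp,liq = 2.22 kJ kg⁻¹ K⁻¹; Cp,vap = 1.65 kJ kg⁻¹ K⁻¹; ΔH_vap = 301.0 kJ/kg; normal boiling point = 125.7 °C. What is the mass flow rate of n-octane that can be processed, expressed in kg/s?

ṁ = 2.46 kg/s

Δh = 2.22×(125.7−-40.6) + 301.0 + 1.65×(179−125.7) = 758.13 kJ/kg
Q = 112000 kJ/min = 1866.7 kJ/s = 1866.7 kJ/s
ṁ = Q/Δh = 1866.7 / 758.13 = 2.4622 kg/s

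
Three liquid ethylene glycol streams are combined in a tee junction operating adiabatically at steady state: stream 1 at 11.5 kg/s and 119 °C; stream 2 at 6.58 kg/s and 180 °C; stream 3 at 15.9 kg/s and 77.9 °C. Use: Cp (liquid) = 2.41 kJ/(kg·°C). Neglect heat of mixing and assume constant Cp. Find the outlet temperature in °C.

No heat crosses the boundary, so H_out = H_in.
Σ ṁᵢCp,ᵢTᵢ = 11.5×2.41×119 + 6.58×2.41×180 + 15.9×2.41×77.9 = 9137.5
Σ ṁᵢCp,ᵢ = 11.5×2.41 + 6.58×2.41 + 15.9×2.41 = 81.892
T_out = 9137.5 / 81.892 = 111.58 °C

T_out = 112 °C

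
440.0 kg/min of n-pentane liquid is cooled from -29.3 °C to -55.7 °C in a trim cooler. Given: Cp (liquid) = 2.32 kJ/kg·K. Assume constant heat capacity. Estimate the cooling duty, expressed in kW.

Q_c = 449 kW

Q = ṁ·Cp·ΔT = 440.0 × 2.32 × (-55.7 − -29.3) = -26949 kJ/min
Converting: 26949 / 60 s = 449.15 kW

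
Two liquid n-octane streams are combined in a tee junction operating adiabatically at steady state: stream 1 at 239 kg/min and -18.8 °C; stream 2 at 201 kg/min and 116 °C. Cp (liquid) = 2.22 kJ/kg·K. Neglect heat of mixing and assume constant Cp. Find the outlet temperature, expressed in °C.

T_out = 42.8 °C

No heat crosses the boundary, so H_out = H_in.
Σ ṁᵢCp,ᵢTᵢ = 239×2.22×-18.8 + 201×2.22×116 = 41787
Σ ṁᵢCp,ᵢ = 239×2.22 + 201×2.22 = 976.8
T_out = 41787 / 976.8 = 42.779 °C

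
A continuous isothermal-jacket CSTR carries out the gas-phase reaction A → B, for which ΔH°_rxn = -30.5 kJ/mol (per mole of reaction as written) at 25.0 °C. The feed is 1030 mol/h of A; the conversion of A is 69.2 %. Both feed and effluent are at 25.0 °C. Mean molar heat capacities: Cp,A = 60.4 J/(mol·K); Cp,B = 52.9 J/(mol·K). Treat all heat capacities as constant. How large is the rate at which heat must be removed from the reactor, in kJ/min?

Q_out = 362 kJ/min

Extent of reaction ξ = 0.692 × 1030 = 712.76 mol/h
Reaction term: ξ·ΔH°_rxn = 712.76 × -30.5 = -21739 kJ/h
Q = ΔH = -21739 kJ/h = -6.0387 kW
Heat removed = 362.32 kJ/min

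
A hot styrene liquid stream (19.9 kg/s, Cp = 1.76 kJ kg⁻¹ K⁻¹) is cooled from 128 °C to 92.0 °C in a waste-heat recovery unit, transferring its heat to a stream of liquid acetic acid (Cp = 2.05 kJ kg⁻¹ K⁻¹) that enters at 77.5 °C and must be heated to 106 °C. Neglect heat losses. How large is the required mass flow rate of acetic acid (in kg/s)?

ṁ_c = 21.6 kg/s

Heat released by hot stream: Q = 19.9 × 1.76 × (128 − 92.0) = 1260.9 kJ/s
Energy balance on cold side (adiabatic exchanger): Q = ṁ_c·Cp_c·(T_c,out − T_c,in)
ṁ_c = 1260.9 / [2.05 × (106 − 77.5)] = 21.581 kg/s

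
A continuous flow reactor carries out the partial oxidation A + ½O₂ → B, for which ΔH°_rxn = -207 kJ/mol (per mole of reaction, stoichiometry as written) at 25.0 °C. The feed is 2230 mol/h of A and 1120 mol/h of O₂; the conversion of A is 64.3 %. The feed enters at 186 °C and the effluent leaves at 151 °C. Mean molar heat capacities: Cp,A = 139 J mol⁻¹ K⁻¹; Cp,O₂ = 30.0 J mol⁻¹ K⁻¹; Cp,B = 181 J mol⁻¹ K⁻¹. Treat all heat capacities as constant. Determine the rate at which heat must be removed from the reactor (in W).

Extent of reaction ξ = 0.643 × 2230 = 1433.9 mol/h
Reaction term: ξ·ΔH°_rxn = 1433.9 × -207 = -296820 kJ/h
Sensible, feed 186→25 °C: -55315 kJ/h
Outlet flows (mol/h): A 796.11, O₂ 403.05, B 1433.9
Sensible, products 25→151 °C: 48168 kJ/h
Q = ΔH = -303960 kJ/h = -84.434 kW
Heat removed = 84434 W

Q_out = 84400 W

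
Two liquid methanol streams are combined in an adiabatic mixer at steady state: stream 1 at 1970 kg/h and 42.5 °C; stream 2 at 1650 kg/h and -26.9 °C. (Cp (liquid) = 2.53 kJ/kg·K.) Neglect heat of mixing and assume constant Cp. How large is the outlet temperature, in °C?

No heat crosses the boundary, so H_out = H_in.
Σ ṁᵢCp,ᵢTᵢ = 1970×2.53×42.5 + 1650×2.53×-26.9 = 99530
Σ ṁᵢCp,ᵢ = 1970×2.53 + 1650×2.53 = 9158.6
T_out = 99530 / 9158.6 = 10.867 °C

T_out = 10.9 °C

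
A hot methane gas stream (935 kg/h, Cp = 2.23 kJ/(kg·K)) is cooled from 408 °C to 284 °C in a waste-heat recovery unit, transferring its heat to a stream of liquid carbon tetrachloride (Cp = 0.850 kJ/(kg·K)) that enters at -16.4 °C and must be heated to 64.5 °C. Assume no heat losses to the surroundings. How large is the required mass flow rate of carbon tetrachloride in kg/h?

ṁ_c = 3760 kg/h

Heat released by hot stream: Q = 935 × 2.23 × (408 − 284) = 258550 kJ/h
Energy balance on cold side (adiabatic exchanger): Q = ṁ_c·Cp_c·(T_c,out − T_c,in)
ṁ_c = 258550 / [0.850 × (64.5 − -16.4)] = 3759.9 kg/h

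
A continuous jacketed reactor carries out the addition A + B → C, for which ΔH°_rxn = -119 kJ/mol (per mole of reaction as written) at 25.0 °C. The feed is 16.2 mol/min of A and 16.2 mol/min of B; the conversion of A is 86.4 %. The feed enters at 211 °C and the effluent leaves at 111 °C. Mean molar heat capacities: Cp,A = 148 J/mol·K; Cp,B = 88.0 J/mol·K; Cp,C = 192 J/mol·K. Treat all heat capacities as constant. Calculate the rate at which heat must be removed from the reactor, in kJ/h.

Extent of reaction ξ = 0.864 × 16.2 = 13.997 mol/min
Reaction term: ξ·ΔH°_rxn = 13.997 × -119 = -1665.6 kJ/min
Sensible, feed 211→25 °C: -711.12 kJ/min
Outlet flows (mol/min): A 2.2032, B 2.2032, C 13.997
Sensible, products 25→111 °C: 275.83 kJ/min
Q = ΔH = -2100.9 kJ/min = -35.015 kW
Heat removed = 126050 kJ/h

Q_out = 126000 kJ/h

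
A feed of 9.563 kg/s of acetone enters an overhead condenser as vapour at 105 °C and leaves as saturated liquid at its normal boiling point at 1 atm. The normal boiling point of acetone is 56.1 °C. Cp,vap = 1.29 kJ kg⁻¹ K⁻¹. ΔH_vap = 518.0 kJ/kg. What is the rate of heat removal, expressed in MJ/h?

Q_c = 20000 MJ/h

vapour 105→56.1 °C: -63.081 kJ/kg
condensation at 56.1 °C: -518 kJ/kg
Δh = -63.081 + -518 = -581.08 kJ/kg
Q = ṁ·Δh = 9.563 kg/s × -581.08 kJ/kg = -5556.9 kJ/s
|Q| = 5556.9 kW = 20005 MJ/h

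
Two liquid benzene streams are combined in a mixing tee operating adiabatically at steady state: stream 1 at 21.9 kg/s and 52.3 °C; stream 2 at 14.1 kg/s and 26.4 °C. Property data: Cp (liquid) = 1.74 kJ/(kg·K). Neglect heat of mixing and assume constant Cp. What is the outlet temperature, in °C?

T_out = 42.2 °C

Energy balance with Q = 0: Σ ṁᵢCp,ᵢ(T_out − Tᵢ) = 0
Σ ṁᵢCp,ᵢTᵢ = 21.9×1.74×52.3 + 14.1×1.74×26.4 = 2640.6
Σ ṁᵢCp,ᵢ = 21.9×1.74 + 14.1×1.74 = 62.64
T_out = 2640.6 / 62.64 = 42.156 °C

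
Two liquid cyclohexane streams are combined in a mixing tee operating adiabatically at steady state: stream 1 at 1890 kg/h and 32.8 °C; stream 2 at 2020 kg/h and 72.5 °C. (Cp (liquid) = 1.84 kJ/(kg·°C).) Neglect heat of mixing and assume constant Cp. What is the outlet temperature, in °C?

T_out = 53.3 °C

Adiabatic, steady state ⇒ Σ ṁᵢCp,ᵢ(T_out − Tᵢ) = 0
Σ ṁᵢCp,ᵢTᵢ = 1890×1.84×32.8 + 2020×1.84×72.5 = 383530
Σ ṁᵢCp,ᵢ = 1890×1.84 + 2020×1.84 = 7194.4
T_out = 383530 / 7194.4 = 53.31 °C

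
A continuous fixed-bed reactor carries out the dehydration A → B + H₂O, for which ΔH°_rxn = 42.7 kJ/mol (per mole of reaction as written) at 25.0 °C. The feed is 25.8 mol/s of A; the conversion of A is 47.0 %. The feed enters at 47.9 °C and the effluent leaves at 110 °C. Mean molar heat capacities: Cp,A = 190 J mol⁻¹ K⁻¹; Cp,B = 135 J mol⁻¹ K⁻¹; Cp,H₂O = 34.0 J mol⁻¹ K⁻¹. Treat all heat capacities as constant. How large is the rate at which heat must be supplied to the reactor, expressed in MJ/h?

Q_in = 2880 MJ/h

Extent of reaction ξ = 0.470 × 25.8 = 12.126 mol/s
Reaction term: ξ·ΔH°_rxn = 12.126 × 42.7 = 517.78 kJ/s
Sensible, feed 47.9→25 °C: -112.26 kJ/s
Outlet flows (mol/s): A 13.674, B 12.126, H₂O 12.126
Sensible, products 25→110 °C: 395.03 kJ/s
Q = ΔH = 800.55 kJ/s = 800.55 kW
Heat supplied = 2882 MJ/h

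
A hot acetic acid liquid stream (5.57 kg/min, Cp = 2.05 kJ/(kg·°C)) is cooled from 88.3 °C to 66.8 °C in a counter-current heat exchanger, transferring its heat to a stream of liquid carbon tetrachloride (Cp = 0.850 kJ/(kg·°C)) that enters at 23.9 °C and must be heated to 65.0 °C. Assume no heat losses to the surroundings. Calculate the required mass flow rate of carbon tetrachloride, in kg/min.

ṁ_c = 7.03 kg/min

Heat released by hot stream: Q = 5.57 × 2.05 × (88.3 − 66.8) = 245.5 kJ/min
Energy balance on cold side (adiabatic exchanger): Q = ṁ_c·Cp_c·(T_c,out − T_c,in)
ṁ_c = 245.5 / [0.850 × (65.0 − 23.9)] = 7.0273 kg/min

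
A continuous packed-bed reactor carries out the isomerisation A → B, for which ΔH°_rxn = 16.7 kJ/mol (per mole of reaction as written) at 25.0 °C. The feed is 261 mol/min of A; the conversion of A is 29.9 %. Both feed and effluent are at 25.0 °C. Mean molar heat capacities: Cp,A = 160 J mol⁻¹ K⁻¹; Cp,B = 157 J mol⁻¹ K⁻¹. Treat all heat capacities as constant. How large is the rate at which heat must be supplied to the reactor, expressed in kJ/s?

Extent of reaction ξ = 0.299 × 261 = 78.039 mol/min
Reaction term: ξ·ΔH°_rxn = 78.039 × 16.7 = 1303.3 kJ/min
Q = ΔH = 1303.3 kJ/min = 21.721 kW
Heat supplied = 21.721 kJ/s

Q_in = 21.7 kJ/s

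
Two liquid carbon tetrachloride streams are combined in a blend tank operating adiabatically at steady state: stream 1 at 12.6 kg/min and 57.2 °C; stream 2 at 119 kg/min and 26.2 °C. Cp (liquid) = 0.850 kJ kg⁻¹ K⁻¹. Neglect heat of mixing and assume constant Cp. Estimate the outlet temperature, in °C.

No heat crosses the boundary, so H_out = H_in.
Σ ṁᵢCp,ᵢTᵢ = 12.6×0.850×57.2 + 119×0.850×26.2 = 3262.7
Σ ṁᵢCp,ᵢ = 12.6×0.850 + 119×0.850 = 111.86
T_out = 3262.7 / 111.86 = 29.168 °C

T_out = 29.2 °C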